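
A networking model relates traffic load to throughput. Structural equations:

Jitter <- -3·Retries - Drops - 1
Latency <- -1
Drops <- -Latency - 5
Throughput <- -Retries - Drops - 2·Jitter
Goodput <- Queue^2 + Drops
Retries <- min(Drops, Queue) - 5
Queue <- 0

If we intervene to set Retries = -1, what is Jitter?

6

Intervening sets Retries = -1 and removes its equation (Retries <- min(Drops, Queue) - 5).
Drops = -Latency - 5  [with Latency=-1]  = -4
Jitter = -3·Retries - Drops - 1  [with Retries=-1, Drops=-4]  = 6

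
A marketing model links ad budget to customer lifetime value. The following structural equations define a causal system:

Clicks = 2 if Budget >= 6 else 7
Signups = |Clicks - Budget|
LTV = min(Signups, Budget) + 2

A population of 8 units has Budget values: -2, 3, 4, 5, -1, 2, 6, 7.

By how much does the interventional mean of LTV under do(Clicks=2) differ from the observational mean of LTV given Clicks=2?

do(Clicks=2) breaks Clicks's dependence on Budget. With Clicks=2 fixed, LTV across the units is 0, 3, 4, 5, 1, 2, 6, 7, mean 3.5.
Observing Clicks=2 restricts to units where Clicks's equation naturally yields 2: Budget ∈ {6, 7}. In that subpopulation LTV = 6, 7, mean 6.5.
Difference = 3.5 − 6.5 = -3.

-3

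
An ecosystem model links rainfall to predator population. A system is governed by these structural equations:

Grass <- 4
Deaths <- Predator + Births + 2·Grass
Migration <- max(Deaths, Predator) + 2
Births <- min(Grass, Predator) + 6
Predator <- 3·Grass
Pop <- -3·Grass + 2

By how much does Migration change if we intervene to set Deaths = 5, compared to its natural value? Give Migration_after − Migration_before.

-18

Intervening sets Deaths = 5 and removes its equation (Deaths <- Predator + Births + 2·Grass).
Predator = 3·Grass  [with Grass=4]  = 12
Migration = max(Deaths, Predator) + 2  [with Deaths=5, Predator=12]  = 14
Without intervention: Predator = 3·Grass  [with Grass=4]  = 12; Births = min(Grass, Predator) + 6  [with Grass=4, Predator=12]  = 10; Deaths = Predator + Births + 2·Grass  [with Predator=12, Births=10, Grass=4]  = 30; Migration = max(Deaths, Predator) + 2  [with Deaths=30, Predator=12]  = 32.
Change = 14 − 32 = -18.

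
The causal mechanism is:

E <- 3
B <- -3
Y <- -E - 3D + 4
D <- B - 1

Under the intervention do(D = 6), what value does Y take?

-17

The intervention breaks the incoming arrows to D: D <- B - 1 no longer applies, and D = 6.
Y = -E - 3D + 4  [with E=3, D=6]  = -17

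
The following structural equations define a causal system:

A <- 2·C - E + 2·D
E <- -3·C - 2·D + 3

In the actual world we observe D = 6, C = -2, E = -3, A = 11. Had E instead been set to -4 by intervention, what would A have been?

The intervention breaks the incoming arrows to E: E <- -3·C - 2·D + 3 no longer applies, and E = -4.
A = 2·C - E + 2·D  [with C=-2, E=-4, D=6]  = 12

12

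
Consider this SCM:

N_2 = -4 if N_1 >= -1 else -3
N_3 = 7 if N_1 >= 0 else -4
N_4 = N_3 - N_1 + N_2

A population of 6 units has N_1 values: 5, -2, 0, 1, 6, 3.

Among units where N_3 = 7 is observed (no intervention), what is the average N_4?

E[N_4|N_3=7] averages over only the 5 units with N_3=7 (N_1 = 5, 0, 1, 6, 3): N_4 = -2, 3, 2, -3, 0, mean 0.

0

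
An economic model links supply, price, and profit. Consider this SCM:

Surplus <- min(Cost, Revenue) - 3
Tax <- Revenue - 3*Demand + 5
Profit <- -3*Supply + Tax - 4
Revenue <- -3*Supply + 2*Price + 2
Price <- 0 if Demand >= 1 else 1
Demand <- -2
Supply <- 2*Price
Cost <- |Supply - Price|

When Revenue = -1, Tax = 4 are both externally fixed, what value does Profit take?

Under do(Revenue = -1, Tax = 4), each intervened variable's structural equation is replaced by its fixed value.
Price = 0 if Demand >= 1 else 1  [with Demand=-2]  = 1
Supply = 2*Price  [with Price=1]  = 2
Profit = -3*Supply + Tax - 4  [with Supply=2, Tax=4]  = -6

-6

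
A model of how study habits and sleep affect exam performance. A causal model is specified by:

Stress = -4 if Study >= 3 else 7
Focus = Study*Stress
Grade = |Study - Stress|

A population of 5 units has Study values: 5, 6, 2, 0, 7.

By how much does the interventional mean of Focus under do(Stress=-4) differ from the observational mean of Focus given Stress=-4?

8

The intervention sets Stress=-4 in all 5 units regardless of Study. Recomputing Focus per unit gives -20, -24, -8, 0, -28; average -16.
Conditioning on Stress=-4 selects the 3 unit(s) with Study ∈ {5, 6, 7}. Their Focus values: -20, -24, -28. Mean = -24.
Difference = -16 − (-24) = 8.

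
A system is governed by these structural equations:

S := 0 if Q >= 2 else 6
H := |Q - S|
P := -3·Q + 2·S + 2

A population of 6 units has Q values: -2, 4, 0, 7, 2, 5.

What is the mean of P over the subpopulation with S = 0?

-11.5

Observing S=0 restricts to units where S's equation naturally yields 0: Q ∈ {4, 7, 2, 5}. In that subpopulation P = -10, -19, -4, -13, mean -11.5.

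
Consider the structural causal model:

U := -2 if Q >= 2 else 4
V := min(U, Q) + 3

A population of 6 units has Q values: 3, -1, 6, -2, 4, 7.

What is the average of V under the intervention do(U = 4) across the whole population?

do(U=4) breaks U's dependence on Q. With U=4 fixed, V across the units is 6, 2, 7, 1, 7, 7, mean 5.

5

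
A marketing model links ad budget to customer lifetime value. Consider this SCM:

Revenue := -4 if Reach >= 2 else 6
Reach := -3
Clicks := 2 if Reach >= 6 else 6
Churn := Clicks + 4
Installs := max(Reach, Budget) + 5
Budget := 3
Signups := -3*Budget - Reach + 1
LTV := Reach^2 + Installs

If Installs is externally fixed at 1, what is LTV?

do(Installs=1) replaces the equation Installs := max(Reach, Budget) + 5 with the constant Installs = 1.
LTV = Reach^2 + Installs  [with Reach=-3, Installs=1]  = 10

10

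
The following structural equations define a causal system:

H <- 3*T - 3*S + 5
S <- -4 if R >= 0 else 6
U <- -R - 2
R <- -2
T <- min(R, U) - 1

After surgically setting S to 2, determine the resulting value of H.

do(S=2) replaces the equation S <- -4 if R >= 0 else 6 with the constant S = 2.
U = -R - 2  [with R=-2]  = 0
T = min(R, U) - 1  [with R=-2, U=0]  = -3
H = 3*T - 3*S + 5  [with T=-3, S=2]  = -10

-10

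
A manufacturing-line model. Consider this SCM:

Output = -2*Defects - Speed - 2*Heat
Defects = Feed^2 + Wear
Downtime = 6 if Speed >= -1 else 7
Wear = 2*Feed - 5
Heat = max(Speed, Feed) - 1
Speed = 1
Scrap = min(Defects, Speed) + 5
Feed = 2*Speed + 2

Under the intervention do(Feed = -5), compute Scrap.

Under do(Feed=-5), the mechanism Feed = 2*Speed + 2 is discarded; Feed is fixed at -5.
Wear = 2*Feed - 5  [with Feed=-5]  = -15
Defects = Feed^2 + Wear  [with Feed=-5, Wear=-15]  = 10
Scrap = min(Defects, Speed) + 5  [with Defects=10, Speed=1]  = 6

6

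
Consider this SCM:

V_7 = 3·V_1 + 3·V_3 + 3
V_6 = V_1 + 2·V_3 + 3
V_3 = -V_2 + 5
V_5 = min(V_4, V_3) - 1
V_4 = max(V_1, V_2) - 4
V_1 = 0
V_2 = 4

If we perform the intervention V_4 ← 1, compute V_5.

Intervening sets V_4 = 1 and removes its equation (V_4 = max(V_1, V_2) - 4).
V_3 = -V_2 + 5  [with V_2=4]  = 1
V_5 = min(V_4, V_3) - 1  [with V_4=1, V_3=1]  = 0

0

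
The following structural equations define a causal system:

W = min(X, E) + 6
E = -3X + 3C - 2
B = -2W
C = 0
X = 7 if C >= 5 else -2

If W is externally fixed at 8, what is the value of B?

-16

Intervening sets W = 8 and removes its equation (W = min(X, E) + 6).
B = -2W  [with W=8]  = -16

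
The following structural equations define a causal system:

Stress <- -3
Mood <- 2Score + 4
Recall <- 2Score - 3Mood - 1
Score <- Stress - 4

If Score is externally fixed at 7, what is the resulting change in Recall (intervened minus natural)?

-56

Under do(Score=7), the mechanism Score <- Stress - 4 is discarded; Score is fixed at 7.
Mood = 2Score + 4  [with Score=7]  = 18
Recall = 2Score - 3Mood - 1  [with Score=7, Mood=18]  = -41
Without intervention: Score = Stress - 4  [with Stress=-3]  = -7; Mood = 2Score + 4  [with Score=-7]  = -10; Recall = 2Score - 3Mood - 1  [with Score=-7, Mood=-10]  = 15.
Change = -41 − 15 = -56.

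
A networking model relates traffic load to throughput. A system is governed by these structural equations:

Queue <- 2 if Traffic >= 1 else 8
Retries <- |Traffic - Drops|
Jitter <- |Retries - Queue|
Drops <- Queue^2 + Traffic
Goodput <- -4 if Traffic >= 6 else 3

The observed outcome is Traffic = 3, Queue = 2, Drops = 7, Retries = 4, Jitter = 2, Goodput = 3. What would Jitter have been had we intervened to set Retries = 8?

6

Intervening sets Retries = 8 and removes its equation (Retries <- |Traffic - Drops|).
Queue = 2 if Traffic >= 1 else 8  [with Traffic=3]  = 2
Jitter = |Retries - Queue|  [with Retries=8, Queue=2]  = 6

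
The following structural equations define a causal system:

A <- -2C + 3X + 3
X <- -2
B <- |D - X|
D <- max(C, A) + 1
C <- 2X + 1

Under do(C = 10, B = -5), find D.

The joint intervention fixes C = 10, B = -5, removing each variable's own equation.
A = -2C + 3X + 3  [with C=10, X=-2]  = -23
D = max(C, A) + 1  [with C=10, A=-23]  = 11

11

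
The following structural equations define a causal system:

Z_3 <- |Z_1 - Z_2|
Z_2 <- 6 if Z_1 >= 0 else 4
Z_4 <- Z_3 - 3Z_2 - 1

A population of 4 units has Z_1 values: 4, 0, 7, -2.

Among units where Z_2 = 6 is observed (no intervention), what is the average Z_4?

E[Z_4|Z_2=6] averages over only the 3 units with Z_2=6 (Z_1 = 4, 0, 7): Z_4 = -17, -13, -18, mean -16.

-16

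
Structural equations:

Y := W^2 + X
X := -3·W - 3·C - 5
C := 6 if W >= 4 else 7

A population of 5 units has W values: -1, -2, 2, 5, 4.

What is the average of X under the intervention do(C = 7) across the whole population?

The intervention sets C=7 in all 5 units regardless of W. Recomputing X per unit gives -23, -20, -32, -41, -38; average -30.8.

-30.8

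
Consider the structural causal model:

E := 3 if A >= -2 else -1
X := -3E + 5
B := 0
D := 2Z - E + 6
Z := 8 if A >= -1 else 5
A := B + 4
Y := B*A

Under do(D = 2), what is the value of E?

3

do(D=2) replaces the equation D := 2Z - E + 6 with the constant D = 2.
Since E is not a descendant of the intervened variable, it is unaffected.
A = B + 4  [with B=0]  = 4
E = 3 if A >= -2 else -1  [with A=4]  = 3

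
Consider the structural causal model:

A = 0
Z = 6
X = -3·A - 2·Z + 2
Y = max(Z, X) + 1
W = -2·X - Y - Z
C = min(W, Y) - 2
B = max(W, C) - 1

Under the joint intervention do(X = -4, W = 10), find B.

Under do(X = -4, W = 10), each intervened variable's structural equation is replaced by its fixed value.
Y = max(Z, X) + 1  [with Z=6, X=-4]  = 7
C = min(W, Y) - 2  [with W=10, Y=7]  = 5
B = max(W, C) - 1  [with W=10, C=5]  = 9

9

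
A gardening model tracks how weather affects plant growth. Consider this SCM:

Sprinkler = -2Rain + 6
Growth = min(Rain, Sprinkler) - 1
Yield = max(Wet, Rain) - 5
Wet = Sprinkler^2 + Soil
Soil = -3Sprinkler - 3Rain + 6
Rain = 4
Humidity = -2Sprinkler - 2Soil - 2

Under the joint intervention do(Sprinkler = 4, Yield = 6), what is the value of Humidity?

26

Under do(Sprinkler = 4, Yield = 6), each intervened variable's structural equation is replaced by its fixed value.
Soil = -3Sprinkler - 3Rain + 6  [with Sprinkler=4, Rain=4]  = -18
Humidity = -2Sprinkler - 2Soil - 2  [with Sprinkler=4, Soil=-18]  = 26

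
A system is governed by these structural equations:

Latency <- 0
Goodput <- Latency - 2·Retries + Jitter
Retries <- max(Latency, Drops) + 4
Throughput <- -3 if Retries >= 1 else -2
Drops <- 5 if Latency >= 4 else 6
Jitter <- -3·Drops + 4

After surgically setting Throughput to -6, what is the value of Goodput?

The intervention breaks the incoming arrows to Throughput: Throughput <- -3 if Retries >= 1 else -2 no longer applies, and Throughput = -6.
Since Goodput is not a descendant of the intervened variable, it is unaffected.
Drops = 5 if Latency >= 4 else 6  [with Latency=0]  = 6
Retries = max(Latency, Drops) + 4  [with Latency=0, Drops=6]  = 10
Jitter = -3·Drops + 4  [with Drops=6]  = -14
Goodput = Latency - 2·Retries + Jitter  [with Latency=0, Retries=10, Jitter=-14]  = -34

-34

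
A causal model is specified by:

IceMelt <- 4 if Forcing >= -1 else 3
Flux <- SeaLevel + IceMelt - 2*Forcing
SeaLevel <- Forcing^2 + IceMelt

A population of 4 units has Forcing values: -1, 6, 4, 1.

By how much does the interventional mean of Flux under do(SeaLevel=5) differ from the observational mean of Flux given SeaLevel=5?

-5

do(SeaLevel=5) breaks SeaLevel's dependence on Forcing. With SeaLevel=5 fixed, Flux across the units is 11, -3, 1, 7, mean 4.
Observing SeaLevel=5 restricts to units where SeaLevel's equation naturally yields 5: Forcing ∈ {-1, 1}. In that subpopulation Flux = 11, 7, mean 9.
Difference = 4 − 9 = -5.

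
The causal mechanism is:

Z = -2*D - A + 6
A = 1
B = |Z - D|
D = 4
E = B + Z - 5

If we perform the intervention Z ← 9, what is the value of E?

do(Z=9) replaces the equation Z = -2*D - A + 6 with the constant Z = 9.
B = |Z - D|  [with Z=9, D=4]  = 5
E = B + Z - 5  [with B=5, Z=9]  = 9

9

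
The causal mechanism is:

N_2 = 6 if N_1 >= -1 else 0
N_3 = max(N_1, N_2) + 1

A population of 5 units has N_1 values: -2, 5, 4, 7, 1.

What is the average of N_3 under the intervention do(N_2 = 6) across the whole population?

Under do(N_2=6), N_2's equation is replaced by N_2=6 for every unit. Per-unit N_3: 7, 7, 7, 8, 7. Mean = 7.2.

7.2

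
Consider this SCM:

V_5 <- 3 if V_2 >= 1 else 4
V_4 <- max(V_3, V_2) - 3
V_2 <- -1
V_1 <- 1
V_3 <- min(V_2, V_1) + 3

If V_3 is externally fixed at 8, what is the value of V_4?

The intervention breaks the incoming arrows to V_3: V_3 <- min(V_2, V_1) + 3 no longer applies, and V_3 = 8.
V_4 = max(V_3, V_2) - 3  [with V_3=8, V_2=-1]  = 5

5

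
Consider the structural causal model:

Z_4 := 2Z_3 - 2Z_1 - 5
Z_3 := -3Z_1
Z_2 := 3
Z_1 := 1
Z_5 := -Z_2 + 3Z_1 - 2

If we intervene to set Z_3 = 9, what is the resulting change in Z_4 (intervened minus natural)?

24

The intervention breaks the incoming arrows to Z_3: Z_3 := -3Z_1 no longer applies, and Z_3 = 9.
Z_4 = 2Z_3 - 2Z_1 - 5  [with Z_3=9, Z_1=1]  = 11
Without intervention: Z_3 = -3Z_1  [with Z_1=1]  = -3; Z_4 = 2Z_3 - 2Z_1 - 5  [with Z_3=-3, Z_1=1]  = -13.
Change = 11 − (-13) = 24.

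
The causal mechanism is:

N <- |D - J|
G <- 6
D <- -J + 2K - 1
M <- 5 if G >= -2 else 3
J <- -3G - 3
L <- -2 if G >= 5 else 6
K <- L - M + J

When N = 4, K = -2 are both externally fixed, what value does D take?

16

Setting N = 4, K = -2 by intervention discards those variables' equations.
J = -3G - 3  [with G=6]  = -21
D = -J + 2K - 1  [with J=-21, K=-2]  = 16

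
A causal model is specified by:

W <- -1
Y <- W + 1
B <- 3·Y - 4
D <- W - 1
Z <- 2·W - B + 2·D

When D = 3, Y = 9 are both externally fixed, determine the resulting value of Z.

The joint intervention fixes D = 3, Y = 9, removing each variable's own equation.
B = 3·Y - 4  [with Y=9]  = 23
Z = 2·W - B + 2·D  [with W=-1, B=23, D=3]  = -19

-19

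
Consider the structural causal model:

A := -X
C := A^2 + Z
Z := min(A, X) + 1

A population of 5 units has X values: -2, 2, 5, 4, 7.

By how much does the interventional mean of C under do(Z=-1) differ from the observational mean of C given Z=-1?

15.6

The intervention sets Z=-1 in all 5 units regardless of X. Recomputing C per unit gives 3, 3, 24, 15, 48; average 18.6.
Observing Z=-1 restricts to units where Z's equation naturally yields -1: X ∈ {-2, 2}. In that subpopulation C = 3, 3, mean 3.
Difference = 18.6 − 3 = 15.6.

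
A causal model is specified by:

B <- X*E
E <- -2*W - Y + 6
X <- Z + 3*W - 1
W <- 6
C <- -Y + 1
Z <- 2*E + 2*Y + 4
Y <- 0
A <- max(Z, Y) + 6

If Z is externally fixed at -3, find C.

do(Z=-3) replaces the equation Z <- 2*E + 2*Y + 4 with the constant Z = -3.
C is not downstream of the intervention, so its value is determined by the original equations.
C = -Y + 1  [with Y=0]  = 1

1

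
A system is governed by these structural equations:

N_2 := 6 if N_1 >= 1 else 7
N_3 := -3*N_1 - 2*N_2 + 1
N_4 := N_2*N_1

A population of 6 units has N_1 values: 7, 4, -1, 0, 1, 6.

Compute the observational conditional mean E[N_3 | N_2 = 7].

-11.5

Conditioning on N_2=7 selects the 2 unit(s) with N_1 ∈ {-1, 0}. Their N_3 values: -10, -13. Mean = -11.5.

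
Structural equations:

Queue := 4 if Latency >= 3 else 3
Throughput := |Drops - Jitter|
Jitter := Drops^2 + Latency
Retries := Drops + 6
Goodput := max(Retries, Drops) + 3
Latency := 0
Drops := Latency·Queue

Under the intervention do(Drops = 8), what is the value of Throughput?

56

The intervention breaks the incoming arrows to Drops: Drops := Latency·Queue no longer applies, and Drops = 8.
Jitter = Drops^2 + Latency  [with Drops=8, Latency=0]  = 64
Throughput = |Drops - Jitter|  [with Drops=8, Jitter=64]  = 56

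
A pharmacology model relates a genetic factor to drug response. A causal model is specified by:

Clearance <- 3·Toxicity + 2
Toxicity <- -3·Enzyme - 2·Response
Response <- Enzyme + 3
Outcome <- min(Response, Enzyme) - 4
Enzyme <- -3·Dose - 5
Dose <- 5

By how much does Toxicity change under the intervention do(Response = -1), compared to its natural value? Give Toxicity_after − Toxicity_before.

The intervention breaks the incoming arrows to Response: Response <- Enzyme + 3 no longer applies, and Response = -1.
Enzyme = -3·Dose - 5  [with Dose=5]  = -20
Toxicity = -3·Enzyme - 2·Response  [with Enzyme=-20, Response=-1]  = 62
Without intervention: Enzyme = -3·Dose - 5  [with Dose=5]  = -20; Response = Enzyme + 3  [with Enzyme=-20]  = -17; Toxicity = -3·Enzyme - 2·Response  [with Enzyme=-20, Response=-17]  = 94.
Change = 62 − 94 = -32.

-32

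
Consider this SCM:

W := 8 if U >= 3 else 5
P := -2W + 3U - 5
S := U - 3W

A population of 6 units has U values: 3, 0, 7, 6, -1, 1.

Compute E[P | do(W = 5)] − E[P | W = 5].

Under do(W=5), W's equation is replaced by W=5 for every unit. Per-unit P: -6, -15, 6, 3, -18, -12. Mean = -7.
E[P|W=5] averages over only the 3 units with W=5 (U = 0, -1, 1): P = -15, -18, -12, mean -15.
Difference = -7 − (-15) = 8.

8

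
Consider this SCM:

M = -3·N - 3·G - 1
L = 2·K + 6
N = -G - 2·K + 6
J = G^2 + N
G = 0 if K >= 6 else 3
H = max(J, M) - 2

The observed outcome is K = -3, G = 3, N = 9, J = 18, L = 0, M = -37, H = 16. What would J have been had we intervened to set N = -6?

3

The intervention breaks the incoming arrows to N: N = -G - 2·K + 6 no longer applies, and N = -6.
G = 0 if K >= 6 else 3  [with K=-3]  = 3
J = G^2 + N  [with G=3, N=-6]  = 3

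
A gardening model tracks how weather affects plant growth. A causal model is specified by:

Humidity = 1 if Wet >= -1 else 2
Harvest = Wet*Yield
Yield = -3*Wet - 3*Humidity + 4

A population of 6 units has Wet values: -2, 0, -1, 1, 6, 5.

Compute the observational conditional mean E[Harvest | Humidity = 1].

E[Harvest|Humidity=1] averages over only the 5 units with Humidity=1 (Wet = 0, -1, 1, 6, 5): Harvest = 0, -4, -2, -102, -70, mean -35.6.

-35.6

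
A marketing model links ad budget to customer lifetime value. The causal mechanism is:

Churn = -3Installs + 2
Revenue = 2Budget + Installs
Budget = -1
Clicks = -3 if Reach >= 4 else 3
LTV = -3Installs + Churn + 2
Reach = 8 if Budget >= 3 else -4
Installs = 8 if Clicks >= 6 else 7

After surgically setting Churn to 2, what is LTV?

-17

Under do(Churn=2), the mechanism Churn = -3Installs + 2 is discarded; Churn is fixed at 2.
Reach = 8 if Budget >= 3 else -4  [with Budget=-1]  = -4
Clicks = -3 if Reach >= 4 else 3  [with Reach=-4]  = 3
Installs = 8 if Clicks >= 6 else 7  [with Clicks=3]  = 7
LTV = -3Installs + Churn + 2  [with Installs=7, Churn=2]  = -17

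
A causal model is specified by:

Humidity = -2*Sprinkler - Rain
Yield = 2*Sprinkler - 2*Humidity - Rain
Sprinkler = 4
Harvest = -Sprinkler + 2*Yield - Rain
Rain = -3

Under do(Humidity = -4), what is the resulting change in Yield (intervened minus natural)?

-2

The intervention breaks the incoming arrows to Humidity: Humidity = -2*Sprinkler - Rain no longer applies, and Humidity = -4.
Yield = 2*Sprinkler - 2*Humidity - Rain  [with Sprinkler=4, Humidity=-4, Rain=-3]  = 19
Without intervention: Humidity = -2*Sprinkler - Rain  [with Sprinkler=4, Rain=-3]  = -5; Yield = 2*Sprinkler - 2*Humidity - Rain  [with Sprinkler=4, Humidity=-5, Rain=-3]  = 21.
Change = 19 − 21 = -2.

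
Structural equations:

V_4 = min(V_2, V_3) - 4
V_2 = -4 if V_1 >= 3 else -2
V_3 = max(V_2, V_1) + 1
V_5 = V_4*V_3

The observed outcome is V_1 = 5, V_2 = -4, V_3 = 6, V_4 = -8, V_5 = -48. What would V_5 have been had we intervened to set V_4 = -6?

Intervening sets V_4 = -6 and removes its equation (V_4 = min(V_2, V_3) - 4).
V_2 = -4 if V_1 >= 3 else -2  [with V_1=5]  = -4
V_3 = max(V_2, V_1) + 1  [with V_2=-4, V_1=5]  = 6
V_5 = V_4*V_3  [with V_4=-6, V_3=6]  = -36

-36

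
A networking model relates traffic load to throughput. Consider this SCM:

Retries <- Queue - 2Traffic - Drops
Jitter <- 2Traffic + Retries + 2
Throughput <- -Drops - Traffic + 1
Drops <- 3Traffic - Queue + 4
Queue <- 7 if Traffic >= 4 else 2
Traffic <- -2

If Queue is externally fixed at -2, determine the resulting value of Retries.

2

Under do(Queue=-2), the mechanism Queue <- 7 if Traffic >= 4 else 2 is discarded; Queue is fixed at -2.
Drops = 3Traffic - Queue + 4  [with Traffic=-2, Queue=-2]  = 0
Retries = Queue - 2Traffic - Drops  [with Queue=-2, Traffic=-2, Drops=0]  = 2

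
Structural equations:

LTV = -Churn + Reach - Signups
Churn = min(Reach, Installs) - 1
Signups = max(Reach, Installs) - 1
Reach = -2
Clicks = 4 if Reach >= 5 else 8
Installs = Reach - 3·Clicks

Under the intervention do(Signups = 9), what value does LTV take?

16

Under do(Signups=9), the mechanism Signups = max(Reach, Installs) - 1 is discarded; Signups is fixed at 9.
Clicks = 4 if Reach >= 5 else 8  [with Reach=-2]  = 8
Installs = Reach - 3·Clicks  [with Reach=-2, Clicks=8]  = -26
Churn = min(Reach, Installs) - 1  [with Reach=-2, Installs=-26]  = -27
LTV = -Churn + Reach - Signups  [with Churn=-27, Reach=-2, Signups=9]  = 16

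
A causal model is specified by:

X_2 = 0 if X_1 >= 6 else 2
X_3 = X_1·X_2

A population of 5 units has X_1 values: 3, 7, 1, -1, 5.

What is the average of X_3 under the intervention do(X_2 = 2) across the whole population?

6

The intervention sets X_2=2 in all 5 units regardless of X_1. Recomputing X_3 per unit gives 6, 14, 2, -2, 10; average 6.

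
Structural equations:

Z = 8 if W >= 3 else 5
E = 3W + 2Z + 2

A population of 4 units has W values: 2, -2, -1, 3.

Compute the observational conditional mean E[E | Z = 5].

11

Conditioning on Z=5 selects the 3 unit(s) with W ∈ {2, -2, -1}. Their E values: 18, 6, 9. Mean = 11.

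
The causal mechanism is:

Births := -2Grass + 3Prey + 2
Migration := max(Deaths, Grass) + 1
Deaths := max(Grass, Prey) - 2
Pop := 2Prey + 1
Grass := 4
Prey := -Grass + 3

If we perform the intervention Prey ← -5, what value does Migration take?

5

do(Prey=-5) replaces the equation Prey := -Grass + 3 with the constant Prey = -5.
Deaths = max(Grass, Prey) - 2  [with Grass=4, Prey=-5]  = 2
Migration = max(Deaths, Grass) + 1  [with Deaths=2, Grass=4]  = 5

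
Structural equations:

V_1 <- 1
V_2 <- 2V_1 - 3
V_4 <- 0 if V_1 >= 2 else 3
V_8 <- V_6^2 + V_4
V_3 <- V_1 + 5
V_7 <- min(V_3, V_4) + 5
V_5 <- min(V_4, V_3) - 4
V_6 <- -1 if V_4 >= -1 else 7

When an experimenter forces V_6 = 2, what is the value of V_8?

Intervening sets V_6 = 2 and removes its equation (V_6 <- -1 if V_4 >= -1 else 7).
V_4 = 0 if V_1 >= 2 else 3  [with V_1=1]  = 3
V_8 = V_6^2 + V_4  [with V_6=2, V_4=3]  = 7

7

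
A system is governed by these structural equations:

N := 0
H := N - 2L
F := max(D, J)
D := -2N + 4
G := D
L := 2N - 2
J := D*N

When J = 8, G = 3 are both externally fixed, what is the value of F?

8

The joint intervention fixes J = 8, G = 3, removing each variable's own equation.
D = -2N + 4  [with N=0]  = 4
F = max(D, J)  [with D=4, J=8]  = 8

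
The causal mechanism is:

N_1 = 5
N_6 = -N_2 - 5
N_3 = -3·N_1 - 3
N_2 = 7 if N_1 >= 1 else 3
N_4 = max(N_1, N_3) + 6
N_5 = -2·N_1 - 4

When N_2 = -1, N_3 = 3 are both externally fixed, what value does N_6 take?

Under do(N_2 = -1, N_3 = 3), each intervened variable's structural equation is replaced by its fixed value.
N_6 = -N_2 - 5  [with N_2=-1]  = -4

-4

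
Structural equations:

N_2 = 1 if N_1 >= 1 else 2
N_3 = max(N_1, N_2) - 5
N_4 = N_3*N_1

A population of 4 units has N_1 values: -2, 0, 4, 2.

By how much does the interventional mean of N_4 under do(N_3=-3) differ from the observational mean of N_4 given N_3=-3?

do(N_3=-3) breaks N_3's dependence on N_1. With N_3=-3 fixed, N_4 across the units is 6, 0, -12, -6, mean -3.
E[N_4|N_3=-3] averages over only the 3 units with N_3=-3 (N_1 = -2, 0, 2): N_4 = 6, 0, -6, mean 0.
Difference = -3 − 0 = -3.

-3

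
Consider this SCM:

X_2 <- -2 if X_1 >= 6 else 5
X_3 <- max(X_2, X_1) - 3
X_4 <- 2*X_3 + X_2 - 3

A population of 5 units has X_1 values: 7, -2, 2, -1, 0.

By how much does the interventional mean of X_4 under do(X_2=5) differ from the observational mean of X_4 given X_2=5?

do(X_2=5) breaks X_2's dependence on X_1. With X_2=5 fixed, X_4 across the units is 10, 6, 6, 6, 6, mean 6.8.
Conditioning on X_2=5 selects the 4 unit(s) with X_1 ∈ {-2, 2, -1, 0}. Their X_4 values: 6, 6, 6, 6. Mean = 6.
Difference = 6.8 − 6 = 0.8.

0.8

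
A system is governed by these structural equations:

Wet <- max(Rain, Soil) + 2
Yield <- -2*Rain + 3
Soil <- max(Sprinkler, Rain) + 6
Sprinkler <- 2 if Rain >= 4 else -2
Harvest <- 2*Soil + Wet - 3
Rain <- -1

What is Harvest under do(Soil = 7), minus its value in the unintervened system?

The intervention breaks the incoming arrows to Soil: Soil <- max(Sprinkler, Rain) + 6 no longer applies, and Soil = 7.
Wet = max(Rain, Soil) + 2  [with Rain=-1, Soil=7]  = 9
Harvest = 2*Soil + Wet - 3  [with Soil=7, Wet=9]  = 20
Without intervention: Sprinkler = 2 if Rain >= 4 else -2  [with Rain=-1]  = -2; Soil = max(Sprinkler, Rain) + 6  [with Sprinkler=-2, Rain=-1]  = 5; Wet = max(Rain, Soil) + 2  [with Rain=-1, Soil=5]  = 7; Harvest = 2*Soil + Wet - 3  [with Soil=5, Wet=7]  = 14.
Change = 20 − 14 = 6.

6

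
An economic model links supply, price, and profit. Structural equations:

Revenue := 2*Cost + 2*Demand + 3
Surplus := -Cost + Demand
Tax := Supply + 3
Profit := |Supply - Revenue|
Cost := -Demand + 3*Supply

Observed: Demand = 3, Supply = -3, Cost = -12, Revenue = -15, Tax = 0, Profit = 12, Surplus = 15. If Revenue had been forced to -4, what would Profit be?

Under do(Revenue=-4), the mechanism Revenue := 2*Cost + 2*Demand + 3 is discarded; Revenue is fixed at -4.
Profit = |Supply - Revenue|  [with Supply=-3, Revenue=-4]  = 1

1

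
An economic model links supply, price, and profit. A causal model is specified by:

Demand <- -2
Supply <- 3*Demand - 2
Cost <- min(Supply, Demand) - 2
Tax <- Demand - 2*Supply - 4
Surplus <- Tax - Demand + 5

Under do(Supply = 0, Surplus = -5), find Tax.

-6

The joint intervention fixes Supply = 0, Surplus = -5, removing each variable's own equation.
Tax = Demand - 2*Supply - 4  [with Demand=-2, Supply=0]  = -6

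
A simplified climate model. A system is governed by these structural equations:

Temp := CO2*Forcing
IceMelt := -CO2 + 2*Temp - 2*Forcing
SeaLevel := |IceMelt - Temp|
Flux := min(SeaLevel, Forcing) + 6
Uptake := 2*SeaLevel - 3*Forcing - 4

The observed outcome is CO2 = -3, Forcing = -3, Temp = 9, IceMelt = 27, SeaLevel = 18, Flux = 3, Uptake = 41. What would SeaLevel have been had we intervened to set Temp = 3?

12

do(Temp=3) replaces the equation Temp := CO2*Forcing with the constant Temp = 3.
IceMelt = -CO2 + 2*Temp - 2*Forcing  [with CO2=-3, Temp=3, Forcing=-3]  = 15
SeaLevel = |IceMelt - Temp|  [with IceMelt=15, Temp=3]  = 12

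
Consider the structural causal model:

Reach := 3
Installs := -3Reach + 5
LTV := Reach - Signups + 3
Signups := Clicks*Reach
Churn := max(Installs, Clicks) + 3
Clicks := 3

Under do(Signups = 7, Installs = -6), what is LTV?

The joint intervention fixes Signups = 7, Installs = -6, removing each variable's own equation.
LTV = Reach - Signups + 3  [with Reach=3, Signups=7]  = -1

-1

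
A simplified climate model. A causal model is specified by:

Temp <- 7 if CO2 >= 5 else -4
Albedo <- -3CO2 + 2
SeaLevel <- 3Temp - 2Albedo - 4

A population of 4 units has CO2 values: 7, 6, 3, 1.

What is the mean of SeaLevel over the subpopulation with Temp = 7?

E[SeaLevel|Temp=7] averages over only the 2 units with Temp=7 (CO2 = 7, 6): SeaLevel = 55, 49, mean 52.

52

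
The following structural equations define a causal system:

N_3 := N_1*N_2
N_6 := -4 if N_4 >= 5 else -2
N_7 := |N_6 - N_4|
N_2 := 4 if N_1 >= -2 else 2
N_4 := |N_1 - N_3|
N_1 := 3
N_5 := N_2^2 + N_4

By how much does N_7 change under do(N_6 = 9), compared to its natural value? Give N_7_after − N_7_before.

Intervening sets N_6 = 9 and removes its equation (N_6 := -4 if N_4 >= 5 else -2).
N_2 = 4 if N_1 >= -2 else 2  [with N_1=3]  = 4
N_3 = N_1*N_2  [with N_1=3, N_2=4]  = 12
N_4 = |N_1 - N_3|  [with N_1=3, N_3=12]  = 9
N_7 = |N_6 - N_4|  [with N_6=9, N_4=9]  = 0
Without intervention: N_2 = 4 if N_1 >= -2 else 2  [with N_1=3]  = 4; N_3 = N_1*N_2  [with N_1=3, N_2=4]  = 12; N_4 = |N_1 - N_3|  [with N_1=3, N_3=12]  = 9; N_6 = -4 if N_4 >= 5 else -2  [with N_4=9]  = -4; N_7 = |N_6 - N_4|  [with N_6=-4, N_4=9]  = 13.
Change = 0 − 13 = -13.

-13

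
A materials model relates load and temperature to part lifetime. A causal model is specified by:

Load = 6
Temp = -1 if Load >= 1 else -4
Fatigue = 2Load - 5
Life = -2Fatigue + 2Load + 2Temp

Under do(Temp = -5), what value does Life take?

-12

Under do(Temp=-5), the mechanism Temp = -1 if Load >= 1 else -4 is discarded; Temp is fixed at -5.
Fatigue = 2Load - 5  [with Load=6]  = 7
Life = -2Fatigue + 2Load + 2Temp  [with Fatigue=7, Load=6, Temp=-5]  = -12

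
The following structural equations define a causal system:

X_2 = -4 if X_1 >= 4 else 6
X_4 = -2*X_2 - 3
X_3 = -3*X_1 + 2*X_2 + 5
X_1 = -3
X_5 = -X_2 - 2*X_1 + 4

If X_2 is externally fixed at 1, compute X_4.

Under do(X_2=1), the mechanism X_2 = -4 if X_1 >= 4 else 6 is discarded; X_2 is fixed at 1.
X_4 = -2*X_2 - 3  [with X_2=1]  = -5

-5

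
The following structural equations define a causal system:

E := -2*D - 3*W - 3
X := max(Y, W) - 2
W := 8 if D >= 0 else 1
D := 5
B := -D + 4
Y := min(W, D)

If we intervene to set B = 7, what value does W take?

The intervention breaks the incoming arrows to B: B := -D + 4 no longer applies, and B = 7.
Since W is not a descendant of the intervened variable, it is unaffected.
W = 8 if D >= 0 else 1  [with D=5]  = 8

8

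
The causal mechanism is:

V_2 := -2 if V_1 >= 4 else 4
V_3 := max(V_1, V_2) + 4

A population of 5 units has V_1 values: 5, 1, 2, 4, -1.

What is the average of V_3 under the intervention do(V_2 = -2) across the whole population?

do(V_2=-2) breaks V_2's dependence on V_1. With V_2=-2 fixed, V_3 across the units is 9, 5, 6, 8, 3, mean 6.2.

6.2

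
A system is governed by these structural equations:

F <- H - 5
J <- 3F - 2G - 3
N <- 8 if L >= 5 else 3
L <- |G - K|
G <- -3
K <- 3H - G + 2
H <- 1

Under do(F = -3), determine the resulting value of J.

The intervention breaks the incoming arrows to F: F <- H - 5 no longer applies, and F = -3.
J = 3F - 2G - 3  [with F=-3, G=-3]  = -6

-6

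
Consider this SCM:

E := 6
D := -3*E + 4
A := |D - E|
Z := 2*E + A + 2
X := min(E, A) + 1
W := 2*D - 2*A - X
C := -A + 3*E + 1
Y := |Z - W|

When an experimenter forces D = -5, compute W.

-39

Under do(D=-5), the mechanism D := -3*E + 4 is discarded; D is fixed at -5.
A = |D - E|  [with D=-5, E=6]  = 11
X = min(E, A) + 1  [with E=6, A=11]  = 7
W = 2*D - 2*A - X  [with D=-5, A=11, X=7]  = -39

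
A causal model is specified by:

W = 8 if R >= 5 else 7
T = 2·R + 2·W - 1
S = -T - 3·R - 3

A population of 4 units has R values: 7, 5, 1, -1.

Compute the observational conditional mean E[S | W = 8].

-48

Conditioning on W=8 selects the 2 unit(s) with R ∈ {7, 5}. Their S values: -53, -43. Mean = -48.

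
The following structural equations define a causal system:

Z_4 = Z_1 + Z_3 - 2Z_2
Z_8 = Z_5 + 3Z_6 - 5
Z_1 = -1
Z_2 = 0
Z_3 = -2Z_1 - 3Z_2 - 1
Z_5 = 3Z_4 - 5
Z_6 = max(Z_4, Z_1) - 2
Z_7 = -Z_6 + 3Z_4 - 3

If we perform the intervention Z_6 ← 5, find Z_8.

5

Intervening sets Z_6 = 5 and removes its equation (Z_6 = max(Z_4, Z_1) - 2).
Z_3 = -2Z_1 - 3Z_2 - 1  [with Z_1=-1, Z_2=0]  = 1
Z_4 = Z_1 + Z_3 - 2Z_2  [with Z_1=-1, Z_3=1, Z_2=0]  = 0
Z_5 = 3Z_4 - 5  [with Z_4=0]  = -5
Z_8 = Z_5 + 3Z_6 - 5  [with Z_5=-5, Z_6=5]  = 5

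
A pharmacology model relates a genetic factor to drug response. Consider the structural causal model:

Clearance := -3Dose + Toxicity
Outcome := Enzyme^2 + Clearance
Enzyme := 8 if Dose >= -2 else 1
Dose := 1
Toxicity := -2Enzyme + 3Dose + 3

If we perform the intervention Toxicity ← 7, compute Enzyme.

8

Under do(Toxicity=7), the mechanism Toxicity := -2Enzyme + 3Dose + 3 is discarded; Toxicity is fixed at 7.
Since Enzyme is not a descendant of the intervened variable, it is unaffected.
Enzyme = 8 if Dose >= -2 else 1  [with Dose=1]  = 8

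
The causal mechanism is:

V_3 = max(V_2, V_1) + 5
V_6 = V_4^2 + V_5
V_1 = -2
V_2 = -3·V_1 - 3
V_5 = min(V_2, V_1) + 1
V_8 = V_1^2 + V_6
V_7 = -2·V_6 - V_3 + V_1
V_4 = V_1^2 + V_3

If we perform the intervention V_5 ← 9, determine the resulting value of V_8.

157

do(V_5=9) replaces the equation V_5 = min(V_2, V_1) + 1 with the constant V_5 = 9.
V_2 = -3·V_1 - 3  [with V_1=-2]  = 3
V_3 = max(V_2, V_1) + 5  [with V_2=3, V_1=-2]  = 8
V_4 = V_1^2 + V_3  [with V_1=-2, V_3=8]  = 12
V_6 = V_4^2 + V_5  [with V_4=12, V_5=9]  = 153
V_8 = V_1^2 + V_6  [with V_1=-2, V_6=153]  = 157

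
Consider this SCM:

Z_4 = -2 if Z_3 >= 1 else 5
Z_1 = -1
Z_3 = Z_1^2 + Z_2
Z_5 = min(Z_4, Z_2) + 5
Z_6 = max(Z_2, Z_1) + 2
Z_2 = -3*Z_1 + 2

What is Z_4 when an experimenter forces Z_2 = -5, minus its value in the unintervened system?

Under do(Z_2=-5), the mechanism Z_2 = -3*Z_1 + 2 is discarded; Z_2 is fixed at -5.
Z_3 = Z_1^2 + Z_2  [with Z_1=-1, Z_2=-5]  = -4
Z_4 = -2 if Z_3 >= 1 else 5  [with Z_3=-4]  = 5
Without intervention: Z_2 = -3*Z_1 + 2  [with Z_1=-1]  = 5; Z_3 = Z_1^2 + Z_2  [with Z_1=-1, Z_2=5]  = 6; Z_4 = -2 if Z_3 >= 1 else 5  [with Z_3=6]  = -2.
Change = 5 − (-2) = 7.

7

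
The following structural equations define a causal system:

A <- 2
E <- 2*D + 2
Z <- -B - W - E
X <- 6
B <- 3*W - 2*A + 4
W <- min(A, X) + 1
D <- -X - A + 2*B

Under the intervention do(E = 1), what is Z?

-13

Intervening sets E = 1 and removes its equation (E <- 2*D + 2).
W = min(A, X) + 1  [with A=2, X=6]  = 3
B = 3*W - 2*A + 4  [with W=3, A=2]  = 9
Z = -B - W - E  [with B=9, W=3, E=1]  = -13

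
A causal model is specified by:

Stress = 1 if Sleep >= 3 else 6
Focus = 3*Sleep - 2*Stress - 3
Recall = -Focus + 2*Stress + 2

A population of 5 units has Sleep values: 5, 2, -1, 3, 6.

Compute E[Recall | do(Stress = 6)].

20

do(Stress=6) breaks Stress's dependence on Sleep. With Stress=6 fixed, Recall across the units is 14, 23, 32, 20, 11, mean 20.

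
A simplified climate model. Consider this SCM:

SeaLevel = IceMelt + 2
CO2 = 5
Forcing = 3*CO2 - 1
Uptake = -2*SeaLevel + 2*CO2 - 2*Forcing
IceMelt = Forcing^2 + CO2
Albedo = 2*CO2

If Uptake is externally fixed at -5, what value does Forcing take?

14

do(Uptake=-5) replaces the equation Uptake = -2*SeaLevel + 2*CO2 - 2*Forcing with the constant Uptake = -5.
Forcing is not downstream of the intervention, so its value is determined by the original equations.
Forcing = 3*CO2 - 1  [with CO2=5]  = 14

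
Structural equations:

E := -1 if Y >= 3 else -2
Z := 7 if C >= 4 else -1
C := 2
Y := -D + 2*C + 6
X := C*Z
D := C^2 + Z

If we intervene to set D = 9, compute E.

do(D=9) replaces the equation D := C^2 + Z with the constant D = 9.
Y = -D + 2*C + 6  [with D=9, C=2]  = 1
E = -1 if Y >= 3 else -2  [with Y=1]  = -2

-2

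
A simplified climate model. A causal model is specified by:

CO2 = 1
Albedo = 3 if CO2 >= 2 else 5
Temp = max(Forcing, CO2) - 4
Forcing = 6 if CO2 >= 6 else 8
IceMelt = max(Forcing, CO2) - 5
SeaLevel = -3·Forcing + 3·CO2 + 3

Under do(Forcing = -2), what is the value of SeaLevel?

12

Under do(Forcing=-2), the mechanism Forcing = 6 if CO2 >= 6 else 8 is discarded; Forcing is fixed at -2.
SeaLevel = -3·Forcing + 3·CO2 + 3  [with Forcing=-2, CO2=1]  = 12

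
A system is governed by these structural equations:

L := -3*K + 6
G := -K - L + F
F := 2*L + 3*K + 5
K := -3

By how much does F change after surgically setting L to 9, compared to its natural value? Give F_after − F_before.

-12

The intervention breaks the incoming arrows to L: L := -3*K + 6 no longer applies, and L = 9.
F = 2*L + 3*K + 5  [with L=9, K=-3]  = 14
Without intervention: L = -3*K + 6  [with K=-3]  = 15; F = 2*L + 3*K + 5  [with L=15, K=-3]  = 26.
Change = 14 − 26 = -12.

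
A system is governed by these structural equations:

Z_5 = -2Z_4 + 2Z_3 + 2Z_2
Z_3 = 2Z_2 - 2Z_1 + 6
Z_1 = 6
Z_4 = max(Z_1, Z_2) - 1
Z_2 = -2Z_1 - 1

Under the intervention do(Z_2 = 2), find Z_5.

-10

do(Z_2=2) replaces the equation Z_2 = -2Z_1 - 1 with the constant Z_2 = 2.
Z_3 = 2Z_2 - 2Z_1 + 6  [with Z_2=2, Z_1=6]  = -2
Z_4 = max(Z_1, Z_2) - 1  [with Z_1=6, Z_2=2]  = 5
Z_5 = -2Z_4 + 2Z_3 + 2Z_2  [with Z_4=5, Z_3=-2, Z_2=2]  = -10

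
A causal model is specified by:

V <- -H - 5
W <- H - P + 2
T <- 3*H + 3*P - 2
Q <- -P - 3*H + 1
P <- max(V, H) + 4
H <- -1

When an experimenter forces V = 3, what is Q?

Under do(V=3), the mechanism V <- -H - 5 is discarded; V is fixed at 3.
P = max(V, H) + 4  [with V=3, H=-1]  = 7
Q = -P - 3*H + 1  [with P=7, H=-1]  = -3

-3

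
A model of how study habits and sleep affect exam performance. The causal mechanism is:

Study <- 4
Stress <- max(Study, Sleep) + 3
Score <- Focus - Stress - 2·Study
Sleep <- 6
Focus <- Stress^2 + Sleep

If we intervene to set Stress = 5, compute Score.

do(Stress=5) replaces the equation Stress <- max(Study, Sleep) + 3 with the constant Stress = 5.
Focus = Stress^2 + Sleep  [with Stress=5, Sleep=6]  = 31
Score = Focus - Stress - 2·Study  [with Focus=31, Stress=5, Study=4]  = 18

18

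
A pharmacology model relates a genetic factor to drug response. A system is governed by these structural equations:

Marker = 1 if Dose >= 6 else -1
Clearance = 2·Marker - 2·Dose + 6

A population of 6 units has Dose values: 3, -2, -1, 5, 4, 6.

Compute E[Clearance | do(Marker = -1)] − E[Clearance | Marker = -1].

-1.4

Every unit gets Marker=-1 under the intervention. Clearance values become -2, 8, 6, -6, -4, -8; E[Clearance|do(Marker=-1)] = -1.
Observing Marker=-1 restricts to units where Marker's equation naturally yields -1: Dose ∈ {3, -2, -1, 5, 4}. In that subpopulation Clearance = -2, 8, 6, -6, -4, mean 0.4.
Difference = -1 − 0.4 = -1.4.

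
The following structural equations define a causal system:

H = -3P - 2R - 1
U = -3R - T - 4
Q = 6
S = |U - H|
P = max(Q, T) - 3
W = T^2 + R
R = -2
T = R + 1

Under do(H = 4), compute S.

Intervening sets H = 4 and removes its equation (H = -3P - 2R - 1).
T = R + 1  [with R=-2]  = -1
U = -3R - T - 4  [with R=-2, T=-1]  = 3
S = |U - H|  [with U=3, H=4]  = 1

1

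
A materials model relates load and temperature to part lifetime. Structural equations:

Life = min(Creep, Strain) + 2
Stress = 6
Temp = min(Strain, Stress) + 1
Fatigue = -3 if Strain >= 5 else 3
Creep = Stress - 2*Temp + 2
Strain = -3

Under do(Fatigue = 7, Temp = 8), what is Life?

-6

The joint intervention fixes Fatigue = 7, Temp = 8, removing each variable's own equation.
Creep = Stress - 2*Temp + 2  [with Stress=6, Temp=8]  = -8
Life = min(Creep, Strain) + 2  [with Creep=-8, Strain=-3]  = -6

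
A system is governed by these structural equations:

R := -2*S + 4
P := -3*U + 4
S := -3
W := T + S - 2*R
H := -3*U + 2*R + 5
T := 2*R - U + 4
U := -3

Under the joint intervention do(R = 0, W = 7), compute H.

Setting R = 0, W = 7 by intervention discards those variables' equations.
H = -3*U + 2*R + 5  [with U=-3, R=0]  = 14

14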